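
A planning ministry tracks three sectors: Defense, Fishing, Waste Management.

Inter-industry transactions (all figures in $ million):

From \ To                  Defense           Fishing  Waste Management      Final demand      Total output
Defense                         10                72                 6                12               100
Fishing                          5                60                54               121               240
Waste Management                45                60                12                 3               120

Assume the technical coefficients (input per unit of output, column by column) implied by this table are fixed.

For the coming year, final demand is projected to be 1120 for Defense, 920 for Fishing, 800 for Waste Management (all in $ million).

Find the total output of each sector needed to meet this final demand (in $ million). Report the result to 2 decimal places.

Technical coefficients a_ij = z_ij / X_j:
  a_11 = 10/100 = 0.10, a_21 = 5/100 = 0.05, a_31 = 45/100 = 0.45
  a_12 = 72/240 = 0.30, a_22 = 60/240 = 0.25, a_32 = 60/240 = 0.25
  a_13 = 6/120 = 0.05, a_23 = 54/120 = 0.45, a_33 = 12/120 = 0.10
I − A =
  [   0.90    -0.30    -0.05]
  [  -0.05     0.75    -0.45]
  [  -0.45    -0.25     0.90]
Cofactors of I−A, C_ij = (−1)^(i+j)·(minor ij) (rows/columns in the sector order above):
  C_11 = (0.75)(0.90) − (-0.45)(-0.25) = 0.5625
  C_12 = −[(-0.05)(0.90) − (-0.45)(-0.45)] = 0.2475
  C_13 = (-0.05)(-0.25) − (0.75)(-0.45) = 0.3500
  C_21 = −[(-0.30)(0.90) − (-0.05)(-0.25)] = 0.2825
  C_22 = (0.90)(0.90) − (-0.05)(-0.45) = 0.7875
  C_23 = −[(0.90)(-0.25) − (-0.30)(-0.45)] = 0.3600
  C_31 = (-0.30)(-0.45) − (-0.05)(0.75) = 0.1725
  C_32 = −[(0.90)(-0.45) − (-0.05)(-0.05)] = 0.4075
  C_33 = (0.90)(0.75) − (-0.30)(-0.05) = 0.6600
det(I−A) = Σ_j (I−A)_1j·C_1j = (0.90)(0.5625) + (-0.30)(0.2475) + (-0.05)(0.3500) = 0.4145
adj(I−A) = Cᵀ =
  [ 0.5625   0.2825   0.1725]
  [ 0.2475   0.7875   0.4075]
  [ 0.3500   0.3600   0.6600]
(I − A)⁻¹ = adj(I−A) / det(I−A) ≈
  [   1.3571     0.6815     0.4162]
  [   0.5971     1.8999     0.9831]
  [   0.8444     0.8685     1.5923]
x = (I − A)⁻¹ d = adj(I−A)·d / det(I−A), with det(I−A) = 0.4145:
  x_1 = (0.5625·1120 + 0.2825·920 + 0.1725·800) / 0.4145 = 1027.90 / 0.4145 ≈ 2479.86
  x_2 = (0.2475·1120 + 0.7875·920 + 0.4075·800) / 0.4145 = 1327.70 / 0.4145 ≈ 3203.14
  x_3 = (0.3500·1120 + 0.3600·920 + 0.6600·800) / 0.4145 = 1251.20 / 0.4145 ≈ 3018.58

x_1 = 2479.86, x_2 = 3203.14, x_3 = 3018.58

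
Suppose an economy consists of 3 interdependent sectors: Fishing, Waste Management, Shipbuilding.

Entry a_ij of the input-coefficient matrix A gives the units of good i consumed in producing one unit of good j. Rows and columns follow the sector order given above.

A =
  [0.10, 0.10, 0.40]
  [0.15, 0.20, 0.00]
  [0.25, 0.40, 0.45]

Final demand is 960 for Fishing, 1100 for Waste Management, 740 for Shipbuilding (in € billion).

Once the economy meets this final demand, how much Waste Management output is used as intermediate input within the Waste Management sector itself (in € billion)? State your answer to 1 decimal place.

z_22 = 393.4

I − A =
  [   0.90    -0.10    -0.40]
  [  -0.15     0.80     0.00]
  [  -0.25    -0.40     0.55]
Cofactors of I−A, C_ij = (−1)^(i+j)·(minor ij) (rows/columns in the sector order above):
  C_11 = (0.80)(0.55) − (0.00)(-0.40) = 0.4400
  C_12 = −[(-0.15)(0.55) − (0.00)(-0.25)] = 0.0825
  C_13 = (-0.15)(-0.40) − (0.80)(-0.25) = 0.2600
  C_21 = −[(-0.10)(0.55) − (-0.40)(-0.40)] = 0.2150
  C_22 = (0.90)(0.55) − (-0.40)(-0.25) = 0.3950
  C_23 = −[(0.90)(-0.40) − (-0.10)(-0.25)] = 0.3850
  C_31 = (-0.10)(0.00) − (-0.40)(0.80) = 0.3200
  C_32 = −[(0.90)(0.00) − (-0.40)(-0.15)] = 0.0600
  C_33 = (0.90)(0.80) − (-0.10)(-0.15) = 0.7050
det(I−A) = Σ_j (I−A)_1j·C_1j = (0.90)(0.4400) + (-0.10)(0.0825) + (-0.40)(0.2600) = 0.28375
adj(I−A) = Cᵀ =
  [ 0.4400   0.2150   0.3200]
  [ 0.0825   0.3950   0.0600]
  [ 0.2600   0.3850   0.7050]
(I − A)⁻¹ = adj(I−A) / det(I−A) ≈
  [   1.5507     0.7577     1.1278]
  [   0.2907     1.3921     0.2115]
  [   0.9163     1.3568     2.4846]
First solve x = (I − A)⁻¹ d = adj(I−A)·d / det(I−A); in particular x_2 = (0.0825·960 + 0.3950·1100 + 0.0600·740) / 0.28375 = 558.10 / 0.28375 ≈ 1966.872.
Intermediate flow from 2 to 2: z_22 = a_22 · x_2 = 0.20 × 558.10 / 0.28375 = 111.62 / 0.28375 ≈ 393.4.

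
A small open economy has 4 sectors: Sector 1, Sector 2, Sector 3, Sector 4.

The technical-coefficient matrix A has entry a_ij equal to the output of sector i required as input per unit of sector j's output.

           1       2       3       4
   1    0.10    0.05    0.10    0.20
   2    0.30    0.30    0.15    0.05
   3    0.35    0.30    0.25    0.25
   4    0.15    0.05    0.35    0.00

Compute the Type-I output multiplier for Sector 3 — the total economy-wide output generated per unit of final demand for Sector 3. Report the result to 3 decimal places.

I − A =
  [   0.90    -0.05    -0.10    -0.20]
  [  -0.30     0.70    -0.15    -0.05]
  [  -0.35    -0.30     0.75    -0.25]
  [  -0.15    -0.05    -0.35     1.00]
Compute the cofactors C_ij = (−1)^(i+j)·(3×3 minor ij) of I−A; the adjugate is their transpose:
adj(I−A) = Cᵀ =
  [ 0.409750   0.092875   0.128625   0.118750]
  [ 0.268625   0.510500   0.198000   0.128750]
  [ 0.366375   0.295125   0.588375   0.235125]
  [ 0.203125   0.142750   0.235125   0.384625]
det(I−A) = Σ_j (I−A)_1j·C_1j = (0.90)(0.409750) + (-0.05)(0.268625) + (-0.10)(0.366375) + (-0.20)(0.203125) = 0.27808125
(I − A)⁻¹ = adj(I−A) / det(I−A) ≈
  [   1.4735     0.3340     0.4625     0.4270]
  [   0.9660     1.8358     0.7120     0.4630]
  [   1.3175     1.0613     2.1158     0.8455]
  [   0.7305     0.5133     0.8455     1.3831]
The output multiplier for sector j is the column-j sum of the Leontief inverse (I − A)⁻¹ = adj(I−A) / det(I−A).
Column 3 of adj(I−A): (0.128625, 0.198000, 0.588375, 0.235125); det(I−A) = 0.27808125.
m_3 = (0.128625 + 0.198000 + 0.588375 + 0.235125) / 0.27808125 = 1.150125 / 0.27808125 ≈ 4.136.

m_3 = 4.136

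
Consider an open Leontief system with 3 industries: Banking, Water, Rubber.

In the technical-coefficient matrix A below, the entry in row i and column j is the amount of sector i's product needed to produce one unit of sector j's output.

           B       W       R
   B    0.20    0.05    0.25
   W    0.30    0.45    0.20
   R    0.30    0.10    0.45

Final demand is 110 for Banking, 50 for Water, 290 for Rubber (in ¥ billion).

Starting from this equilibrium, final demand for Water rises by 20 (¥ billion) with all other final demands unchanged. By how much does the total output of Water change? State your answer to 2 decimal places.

I − A =
  [   0.80    -0.05    -0.25]
  [  -0.30     0.55    -0.20]
  [  -0.30    -0.10     0.55]
Cofactors of I−A, C_ij = (−1)^(i+j)·(minor ij) (rows/columns in the sector order above):
  C_11 = (0.55)(0.55) − (-0.20)(-0.10) = 0.2825
  C_12 = −[(-0.30)(0.55) − (-0.20)(-0.30)] = 0.2250
  C_13 = (-0.30)(-0.10) − (0.55)(-0.30) = 0.1950
  C_21 = −[(-0.05)(0.55) − (-0.25)(-0.10)] = 0.0525
  C_22 = (0.80)(0.55) − (-0.25)(-0.30) = 0.3650
  C_23 = −[(0.80)(-0.10) − (-0.05)(-0.30)] = 0.0950
  C_31 = (-0.05)(-0.20) − (-0.25)(0.55) = 0.1475
  C_32 = −[(0.80)(-0.20) − (-0.25)(-0.30)] = 0.2350
  C_33 = (0.80)(0.55) − (-0.05)(-0.30) = 0.4250
det(I−A) = Σ_j (I−A)_1j·C_1j = (0.80)(0.2825) + (-0.05)(0.2250) + (-0.25)(0.1950) = 0.1660
adj(I−A) = Cᵀ =
  [ 0.2825   0.0525   0.1475]
  [ 0.2250   0.3650   0.2350]
  [ 0.1950   0.0950   0.4250]
(I − A)⁻¹ = adj(I−A) / det(I−A) ≈
  [   1.7018     0.3163     0.8886]
  [   1.3554     2.1988     1.4157]
  [   1.1747     0.5723     2.5602]
Δx = (I − A)⁻¹ Δd with Δd having +20 in the Water component and 0 elsewhere.
So Δx_W = L_WW · (+20), where L_WW = adj(I−A)_WW / det(I−A) = 0.3650 / 0.1660.
Δx_W = 0.3650 × (+20) / 0.1660 = 7.30 / 0.1660 ≈ 43.98.

Δx_W = 43.98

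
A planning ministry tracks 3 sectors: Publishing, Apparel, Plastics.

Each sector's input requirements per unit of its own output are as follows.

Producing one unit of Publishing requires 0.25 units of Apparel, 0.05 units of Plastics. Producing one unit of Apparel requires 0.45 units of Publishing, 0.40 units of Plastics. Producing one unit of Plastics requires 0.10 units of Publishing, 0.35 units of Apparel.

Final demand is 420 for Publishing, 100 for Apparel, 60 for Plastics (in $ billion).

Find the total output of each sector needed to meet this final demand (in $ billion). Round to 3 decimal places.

I − A =
  [   1.00    -0.45    -0.10]
  [  -0.25     1.00    -0.35]
  [  -0.05    -0.40     1.00]
Cofactors of I−A, C_ij = (−1)^(i+j)·(minor ij) (rows/columns in the sector order above):
  C_11 = (1.00)(1.00) − (-0.35)(-0.40) = 0.8600
  C_12 = −[(-0.25)(1.00) − (-0.35)(-0.05)] = 0.2675
  C_13 = (-0.25)(-0.40) − (1.00)(-0.05) = 0.1500
  C_21 = −[(-0.45)(1.00) − (-0.10)(-0.40)] = 0.4900
  C_22 = (1.00)(1.00) − (-0.10)(-0.05) = 0.9950
  C_23 = −[(1.00)(-0.40) − (-0.45)(-0.05)] = 0.4225
  C_31 = (-0.45)(-0.35) − (-0.10)(1.00) = 0.2575
  C_32 = −[(1.00)(-0.35) − (-0.10)(-0.25)] = 0.3750
  C_33 = (1.00)(1.00) − (-0.45)(-0.25) = 0.8875
det(I−A) = Σ_j (I−A)_1j·C_1j = (1.00)(0.8600) + (-0.45)(0.2675) + (-0.10)(0.1500) = 0.724625
adj(I−A) = Cᵀ =
  [ 0.8600   0.4900   0.2575]
  [ 0.2675   0.9950   0.3750]
  [ 0.1500   0.4225   0.8875]
(I − A)⁻¹ = adj(I−A) / det(I−A) ≈
  [   1.1868     0.6762     0.3554]
  [   0.3692     1.3731     0.5175]
  [   0.2070     0.5831     1.2248]
x = (I − A)⁻¹ d = adj(I−A)·d / det(I−A), with det(I−A) = 0.724625:
  x_1 = (0.8600·420 + 0.4900·100 + 0.2575·60) / 0.724625 = 425.65 / 0.724625 ≈ 587.407
  x_2 = (0.2675·420 + 0.9950·100 + 0.3750·60) / 0.724625 = 234.35 / 0.724625 ≈ 323.409
  x_3 = (0.1500·420 + 0.4225·100 + 0.8875·60) / 0.724625 = 158.50 / 0.724625 ≈ 218.734

x_1 = 587.407, x_2 = 323.409, x_3 = 218.734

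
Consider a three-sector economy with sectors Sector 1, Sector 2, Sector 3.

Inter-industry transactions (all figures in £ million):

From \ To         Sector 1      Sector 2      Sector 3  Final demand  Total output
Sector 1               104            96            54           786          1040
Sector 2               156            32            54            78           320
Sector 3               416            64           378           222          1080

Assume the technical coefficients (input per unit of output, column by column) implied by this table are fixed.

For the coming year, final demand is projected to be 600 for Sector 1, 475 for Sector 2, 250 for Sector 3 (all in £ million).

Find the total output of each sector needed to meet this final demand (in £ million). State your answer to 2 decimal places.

x_1 = 988.38, x_2 = 760.67, x_3 = 1226.90

Technical coefficients a_ij = z_ij / X_j:
  a_11 = 104/1040 = 0.10, a_21 = 156/1040 = 0.15, a_31 = 416/1040 = 0.40
  a_12 = 96/320 = 0.30, a_22 = 32/320 = 0.10, a_32 = 64/320 = 0.20
  a_13 = 54/1080 = 0.05, a_23 = 54/1080 = 0.05, a_33 = 378/1080 = 0.35
I − A =
  [   0.90    -0.30    -0.05]
  [  -0.15     0.90    -0.05]
  [  -0.40    -0.20     0.65]
Cofactors of I−A, C_ij = (−1)^(i+j)·(minor ij) (rows/columns in the sector order above):
  C_11 = (0.90)(0.65) − (-0.05)(-0.20) = 0.5750
  C_12 = −[(-0.15)(0.65) − (-0.05)(-0.40)] = 0.1175
  C_13 = (-0.15)(-0.20) − (0.90)(-0.40) = 0.3900
  C_21 = −[(-0.30)(0.65) − (-0.05)(-0.20)] = 0.2050
  C_22 = (0.90)(0.65) − (-0.05)(-0.40) = 0.5650
  C_23 = −[(0.90)(-0.20) − (-0.30)(-0.40)] = 0.3000
  C_31 = (-0.30)(-0.05) − (-0.05)(0.90) = 0.0600
  C_32 = −[(0.90)(-0.05) − (-0.05)(-0.15)] = 0.0525
  C_33 = (0.90)(0.90) − (-0.30)(-0.15) = 0.7650
det(I−A) = Σ_j (I−A)_1j·C_1j = (0.90)(0.5750) + (-0.30)(0.1175) + (-0.05)(0.3900) = 0.46275
adj(I−A) = Cᵀ =
  [ 0.5750   0.2050   0.0600]
  [ 0.1175   0.5650   0.0525]
  [ 0.3900   0.3000   0.7650]
(I − A)⁻¹ = adj(I−A) / det(I−A) ≈
  [   1.2426     0.4430     0.1297]
  [   0.2539     1.2210     0.1135]
  [   0.8428     0.6483     1.6532]
x = (I − A)⁻¹ d = adj(I−A)·d / det(I−A), with det(I−A) = 0.46275:
  x_1 = (0.5750·600 + 0.2050·475 + 0.0600·250) / 0.46275 = 457.375 / 0.46275 ≈ 988.38
  x_2 = (0.1175·600 + 0.5650·475 + 0.0525·250) / 0.46275 = 352.00 / 0.46275 ≈ 760.67
  x_3 = (0.3900·600 + 0.3000·475 + 0.7650·250) / 0.46275 = 567.75 / 0.46275 ≈ 1226.90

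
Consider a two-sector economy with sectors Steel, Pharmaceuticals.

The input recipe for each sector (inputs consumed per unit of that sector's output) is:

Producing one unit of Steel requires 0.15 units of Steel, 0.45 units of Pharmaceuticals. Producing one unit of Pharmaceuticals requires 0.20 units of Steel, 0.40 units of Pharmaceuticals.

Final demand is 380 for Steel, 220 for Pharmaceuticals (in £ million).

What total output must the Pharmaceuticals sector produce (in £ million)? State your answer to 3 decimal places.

I − A =
  [   0.85    -0.20]
  [  -0.45     0.60]
det(I−A) = (0.85)(0.60) − (-0.20)(-0.45) = 0.4200
adj(I−A) = [[0.60, 0.20], [0.45, 0.85]]
(I − A)⁻¹ = adj(I−A) / det(I−A) ≈
  [   1.4286     0.4762]
  [   1.0714     2.0238]
x = (I − A)⁻¹ d = adj(I−A)·d / det(I−A), with det(I−A) = 0.4200:
  x_S = (0.60·380 + 0.20·220) / 0.4200 = 272.00 / 0.4200 ≈ 647.619
  x_P = (0.45·380 + 0.85·220) / 0.4200 = 358.00 / 0.4200 ≈ 852.381

x_P = 852.381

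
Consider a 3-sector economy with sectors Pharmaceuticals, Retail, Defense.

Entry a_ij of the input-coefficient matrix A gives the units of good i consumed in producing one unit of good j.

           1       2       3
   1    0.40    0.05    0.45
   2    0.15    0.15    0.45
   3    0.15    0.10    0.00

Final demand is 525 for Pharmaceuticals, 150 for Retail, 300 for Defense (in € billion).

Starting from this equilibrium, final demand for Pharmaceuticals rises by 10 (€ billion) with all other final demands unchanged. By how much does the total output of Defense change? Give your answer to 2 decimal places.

Δx_3 = 3.49

I − A =
  [   0.60    -0.05    -0.45]
  [  -0.15     0.85    -0.45]
  [  -0.15    -0.10     1.00]
Cofactors of I−A, C_ij = (−1)^(i+j)·(minor ij) (rows/columns in the sector order above):
  C_11 = (0.85)(1.00) − (-0.45)(-0.10) = 0.8050
  C_12 = −[(-0.15)(1.00) − (-0.45)(-0.15)] = 0.2175
  C_13 = (-0.15)(-0.10) − (0.85)(-0.15) = 0.1425
  C_21 = −[(-0.05)(1.00) − (-0.45)(-0.10)] = 0.0950
  C_22 = (0.60)(1.00) − (-0.45)(-0.15) = 0.5325
  C_23 = −[(0.60)(-0.10) − (-0.05)(-0.15)] = 0.0675
  C_31 = (-0.05)(-0.45) − (-0.45)(0.85) = 0.4050
  C_32 = −[(0.60)(-0.45) − (-0.45)(-0.15)] = 0.3375
  C_33 = (0.60)(0.85) − (-0.05)(-0.15) = 0.5025
det(I−A) = Σ_j (I−A)_1j·C_1j = (0.60)(0.8050) + (-0.05)(0.2175) + (-0.45)(0.1425) = 0.4080
adj(I−A) = Cᵀ =
  [ 0.8050   0.0950   0.4050]
  [ 0.2175   0.5325   0.3375]
  [ 0.1425   0.0675   0.5025]
(I − A)⁻¹ = adj(I−A) / det(I−A) ≈
  [   1.9730     0.2328     0.9926]
  [   0.5331     1.3051     0.8272]
  [   0.3493     0.1654     1.2316]
Δx = (I − A)⁻¹ Δd with Δd having +10 in the Pharmaceuticals component and 0 elsewhere.
So Δx_3 = L_31 · (+10), where L_31 = adj(I−A)_31 / det(I−A) = 0.1425 / 0.4080.
Δx_3 = 0.1425 × (+10) / 0.4080 = 1.425 / 0.4080 ≈ 3.49.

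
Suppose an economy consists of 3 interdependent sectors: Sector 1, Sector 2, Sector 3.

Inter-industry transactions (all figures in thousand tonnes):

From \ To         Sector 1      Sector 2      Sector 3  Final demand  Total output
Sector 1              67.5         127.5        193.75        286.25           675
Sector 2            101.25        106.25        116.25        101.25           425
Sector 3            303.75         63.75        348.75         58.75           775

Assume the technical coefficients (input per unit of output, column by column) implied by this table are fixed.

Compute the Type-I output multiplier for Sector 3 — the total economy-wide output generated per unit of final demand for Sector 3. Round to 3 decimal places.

m_3 = 4.792

Technical coefficients a_ij = z_ij / X_j:
  a_11 = 67.5/675 = 0.10, a_21 = 101.25/675 = 0.15, a_31 = 303.75/675 = 0.45
  a_12 = 127.5/425 = 0.30, a_22 = 106.25/425 = 0.25, a_32 = 63.75/425 = 0.15
  a_13 = 193.75/775 = 0.25, a_23 = 116.25/775 = 0.15, a_33 = 348.75/775 = 0.45
I − A =
  [   0.90    -0.30    -0.25]
  [  -0.15     0.75    -0.15]
  [  -0.45    -0.15     0.55]
Cofactors of I−A, C_ij = (−1)^(i+j)·(minor ij) (rows/columns in the sector order above):
  C_11 = (0.75)(0.55) − (-0.15)(-0.15) = 0.3900
  C_12 = −[(-0.15)(0.55) − (-0.15)(-0.45)] = 0.1500
  C_13 = (-0.15)(-0.15) − (0.75)(-0.45) = 0.3600
  C_21 = −[(-0.30)(0.55) − (-0.25)(-0.15)] = 0.2025
  C_22 = (0.90)(0.55) − (-0.25)(-0.45) = 0.3825
  C_23 = −[(0.90)(-0.15) − (-0.30)(-0.45)] = 0.2700
  C_31 = (-0.30)(-0.15) − (-0.25)(0.75) = 0.2325
  C_32 = −[(0.90)(-0.15) − (-0.25)(-0.15)] = 0.1725
  C_33 = (0.90)(0.75) − (-0.30)(-0.15) = 0.6300
det(I−A) = Σ_j (I−A)_1j·C_1j = (0.90)(0.3900) + (-0.30)(0.1500) + (-0.25)(0.3600) = 0.2160
adj(I−A) = Cᵀ =
  [ 0.3900   0.2025   0.2325]
  [ 0.1500   0.3825   0.1725]
  [ 0.3600   0.2700   0.6300]
(I − A)⁻¹ = adj(I−A) / det(I−A) ≈
  [   1.8056     0.9375     1.0764]
  [   0.6944     1.7708     0.7986]
  [   1.6667     1.2500     2.9167]
The output multiplier for sector j is the column-j sum of the Leontief inverse (I − A)⁻¹ = adj(I−A) / det(I−A).
Column 3 of adj(I−A): (0.2325, 0.1725, 0.6300); det(I−A) = 0.2160.
m_3 = (0.2325 + 0.1725 + 0.6300) / 0.2160 = 1.035 / 0.2160 ≈ 4.792.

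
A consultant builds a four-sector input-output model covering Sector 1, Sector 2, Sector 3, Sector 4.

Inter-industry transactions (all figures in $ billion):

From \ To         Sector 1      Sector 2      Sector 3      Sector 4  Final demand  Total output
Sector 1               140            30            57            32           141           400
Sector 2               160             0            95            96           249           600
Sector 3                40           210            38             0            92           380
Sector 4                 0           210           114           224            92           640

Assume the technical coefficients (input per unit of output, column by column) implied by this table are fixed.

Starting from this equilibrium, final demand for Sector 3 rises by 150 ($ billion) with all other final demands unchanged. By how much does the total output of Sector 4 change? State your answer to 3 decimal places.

Technical coefficients a_ij = z_ij / X_j:
  a_11 = 140/400 = 0.35, a_21 = 160/400 = 0.40, a_31 = 40/400 = 0.10, a_41 = 0/400 = 0.00
  a_12 = 30/600 = 0.05, a_22 = 0/600 = 0.00, a_32 = 210/600 = 0.35, a_42 = 210/600 = 0.35
  a_13 = 57/380 = 0.15, a_23 = 95/380 = 0.25, a_33 = 38/380 = 0.10, a_43 = 114/380 = 0.30
  a_14 = 32/640 = 0.05, a_24 = 96/640 = 0.15, a_34 = 0/640 = 0.00, a_44 = 224/640 = 0.35
I − A =
  [   0.65    -0.05    -0.15    -0.05]
  [  -0.40     1.00    -0.25    -0.15]
  [  -0.10    -0.35     0.90     0.00]
  [   0.00    -0.35    -0.30     0.65]
Compute the cofactors C_ij = (−1)^(i+j)·(3×3 minor ij) of I−A; the adjugate is their transpose:
adj(I−A) = Cᵀ =
  [ 0.465125   0.084375   0.119375   0.055250]
  [ 0.254750   0.369000   0.179875   0.104750]
  [ 0.150750   0.152875   0.368375   0.046875]
  [ 0.206750   0.269250   0.266875   0.472875]
det(I−A) = Σ_j (I−A)_1j·C_1j = (0.65)(0.465125) + (-0.05)(0.254750) + (-0.15)(0.150750) + (-0.05)(0.206750) = 0.25664375
(I − A)⁻¹ = adj(I−A) / det(I−A) ≈
  [   1.8123     0.3288     0.4651     0.2153]
  [   0.9926     1.4378     0.7009     0.4082]
  [   0.5874     0.5957     1.4354     0.1826]
  [   0.8056     1.0491     1.0399     1.8425]
Δx = (I − A)⁻¹ Δd with Δd having +150 in the Sector 3 component and 0 elsewhere.
So Δx_4 = L_43 · (+150), where L_43 = adj(I−A)_43 / det(I−A) = 0.266875 / 0.25664375.
Δx_4 = 0.266875 × (+150) / 0.25664375 = 40.03125 / 0.25664375 ≈ 155.980.

Δx_4 = 155.980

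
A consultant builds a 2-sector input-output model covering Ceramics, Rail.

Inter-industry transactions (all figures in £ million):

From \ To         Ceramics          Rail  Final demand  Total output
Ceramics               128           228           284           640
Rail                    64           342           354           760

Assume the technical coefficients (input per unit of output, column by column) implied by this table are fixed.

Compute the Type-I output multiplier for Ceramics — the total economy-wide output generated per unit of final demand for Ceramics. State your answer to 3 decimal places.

Technical coefficients a_ij = z_ij / X_j:
  a_11 = 128/640 = 0.20, a_21 = 64/640 = 0.10
  a_12 = 228/760 = 0.30, a_22 = 342/760 = 0.45
I − A =
  [   0.80    -0.30]
  [  -0.10     0.55]
det(I−A) = (0.80)(0.55) − (-0.30)(-0.10) = 0.4100
adj(I−A) = [[0.55, 0.30], [0.10, 0.80]]
(I − A)⁻¹ = adj(I−A) / det(I−A) ≈
  [   1.3415     0.7317]
  [   0.2439     1.9512]
The output multiplier for sector j is the column-j sum of the Leontief inverse (I − A)⁻¹ = adj(I−A) / det(I−A).
Column 1 of adj(I−A): (0.55, 0.10); det(I−A) = 0.4100.
m_1 = (0.55 + 0.10) / 0.4100 = 0.65 / 0.4100 ≈ 1.585.

m_1 = 1.585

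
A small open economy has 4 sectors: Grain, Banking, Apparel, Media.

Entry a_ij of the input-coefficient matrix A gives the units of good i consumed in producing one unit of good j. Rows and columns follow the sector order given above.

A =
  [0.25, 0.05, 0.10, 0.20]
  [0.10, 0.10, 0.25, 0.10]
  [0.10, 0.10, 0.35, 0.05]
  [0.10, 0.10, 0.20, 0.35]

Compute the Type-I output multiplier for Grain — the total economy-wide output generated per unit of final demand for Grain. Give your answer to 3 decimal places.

m_G = 2.451

I − A =
  [   0.75    -0.05    -0.10    -0.20]
  [  -0.10     0.90    -0.25    -0.10]
  [  -0.10    -0.10     0.65    -0.05]
  [  -0.10    -0.10    -0.20     0.65]
Compute the cofactors C_ij = (−1)^(i+j)·(3×3 minor ij) of I−A; the adjugate is their transpose:
adj(I−A) = Cᵀ =
  [ 0.345250   0.044625   0.107625   0.121375]
  [ 0.067250   0.285375   0.143375   0.075625]
  [ 0.070000   0.056000   0.407500   0.061500]
  [ 0.085000   0.068000   0.164000   0.405500]
det(I−A) = Σ_j (I−A)_1j·C_1j = (0.75)(0.345250) + (-0.05)(0.067250) + (-0.10)(0.070000) + (-0.20)(0.085000) = 0.231575
(I − A)⁻¹ = adj(I−A) / det(I−A) ≈
  [   1.4909     0.1927     0.4648     0.5241]
  [   0.2904     1.2323     0.6191     0.3266]
  [   0.3023     0.2418     1.7597     0.2656]
  [   0.3671     0.2936     0.7082     1.7511]
The output multiplier for sector j is the column-j sum of the Leontief inverse (I − A)⁻¹ = adj(I−A) / det(I−A).
Column G of adj(I−A): (0.345250, 0.067250, 0.070000, 0.085000); det(I−A) = 0.231575.
m_G = (0.345250 + 0.067250 + 0.070000 + 0.085000) / 0.231575 = 0.5675 / 0.231575 ≈ 2.451.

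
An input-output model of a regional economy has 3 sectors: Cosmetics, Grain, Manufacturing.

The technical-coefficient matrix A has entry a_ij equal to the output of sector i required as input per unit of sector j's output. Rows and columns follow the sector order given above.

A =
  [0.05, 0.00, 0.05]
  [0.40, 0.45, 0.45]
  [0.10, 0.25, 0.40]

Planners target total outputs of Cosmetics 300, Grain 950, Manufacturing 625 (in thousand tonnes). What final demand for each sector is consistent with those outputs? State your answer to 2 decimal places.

I − A =
  [   0.95     0.00    -0.05]
  [  -0.40     0.55    -0.45]
  [  -0.10    -0.25     0.60]
d = (I − A) x:
  d_1 = (+0.95)·300 + (+0.00)·950 + (-0.05)·625 = 253.75
  d_2 = (-0.40)·300 + (+0.55)·950 + (-0.45)·625 = 121.25
  d_3 = (-0.10)·300 + (-0.25)·950 + (+0.60)·625 = 107.50

d_1 = 253.75, d_2 = 121.25, d_3 = 107.50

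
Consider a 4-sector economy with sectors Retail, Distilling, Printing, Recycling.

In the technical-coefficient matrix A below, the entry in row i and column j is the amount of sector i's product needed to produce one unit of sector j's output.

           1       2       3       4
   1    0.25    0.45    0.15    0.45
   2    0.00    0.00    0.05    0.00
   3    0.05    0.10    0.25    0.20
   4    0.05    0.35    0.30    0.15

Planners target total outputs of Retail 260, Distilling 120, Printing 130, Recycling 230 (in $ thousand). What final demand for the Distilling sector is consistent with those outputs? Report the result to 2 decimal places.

d_2 = 113.50

I − A =
  [   0.75    -0.45    -0.15    -0.45]
  [   0.00     1.00    -0.05     0.00]
  [  -0.05    -0.10     0.75    -0.20]
  [  -0.05    -0.35    -0.30     0.85]
d = (I − A) x:
  d_1 = (+0.75)·260 + (-0.45)·120 + (-0.15)·130 + (-0.45)·230 = 18.00
  d_2 = (+0.00)·260 + (+1.00)·120 + (-0.05)·130 + (+0.00)·230 = 113.50
  d_3 = (-0.05)·260 + (-0.10)·120 + (+0.75)·130 + (-0.20)·230 = 26.50
  d_4 = (-0.05)·260 + (-0.35)·120 + (-0.30)·130 + (+0.85)·230 = 101.50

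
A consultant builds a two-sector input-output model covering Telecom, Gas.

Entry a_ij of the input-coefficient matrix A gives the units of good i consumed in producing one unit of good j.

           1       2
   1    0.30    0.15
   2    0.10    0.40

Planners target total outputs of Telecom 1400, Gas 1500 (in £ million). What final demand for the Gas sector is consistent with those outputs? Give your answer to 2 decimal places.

d_2 = 760.00

I − A =
  [   0.70    -0.15]
  [  -0.10     0.60]
d = (I − A) x:
  d_1 = (+0.70)·1400 + (-0.15)·1500 = 755.00
  d_2 = (-0.10)·1400 + (+0.60)·1500 = 760.00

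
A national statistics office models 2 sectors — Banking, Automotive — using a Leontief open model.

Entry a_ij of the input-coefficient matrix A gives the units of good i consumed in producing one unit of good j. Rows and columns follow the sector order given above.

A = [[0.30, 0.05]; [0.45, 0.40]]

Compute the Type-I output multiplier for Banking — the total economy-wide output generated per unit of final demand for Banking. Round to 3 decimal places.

I − A =
  [   0.70    -0.05]
  [  -0.45     0.60]
det(I−A) = (0.70)(0.60) − (-0.05)(-0.45) = 0.3975
adj(I−A) = [[0.60, 0.05], [0.45, 0.70]]
(I − A)⁻¹ = adj(I−A) / det(I−A) ≈
  [   1.5094     0.1258]
  [   1.1321     1.7610]
The output multiplier for sector j is the column-j sum of the Leontief inverse (I − A)⁻¹ = adj(I−A) / det(I−A).
Column 1 of adj(I−A): (0.60, 0.45); det(I−A) = 0.3975.
m_1 = (0.60 + 0.45) / 0.3975 = 1.05 / 0.3975 ≈ 2.642.

m_1 = 2.642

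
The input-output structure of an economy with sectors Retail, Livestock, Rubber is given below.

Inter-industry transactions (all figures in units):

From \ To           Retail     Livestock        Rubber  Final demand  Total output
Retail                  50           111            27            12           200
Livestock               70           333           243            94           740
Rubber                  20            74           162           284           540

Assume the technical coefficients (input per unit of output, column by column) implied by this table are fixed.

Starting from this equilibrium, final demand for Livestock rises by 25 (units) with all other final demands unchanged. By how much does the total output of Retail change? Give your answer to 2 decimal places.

Δx_1 = 13.29

Technical coefficients a_ij = z_ij / X_j:
  a_11 = 50/200 = 0.25, a_21 = 70/200 = 0.35, a_31 = 20/200 = 0.10
  a_12 = 111/740 = 0.15, a_22 = 333/740 = 0.45, a_32 = 74/740 = 0.10
  a_13 = 27/540 = 0.05, a_23 = 243/540 = 0.45, a_33 = 162/540 = 0.30
I − A =
  [   0.75    -0.15    -0.05]
  [  -0.35     0.55    -0.45]
  [  -0.10    -0.10     0.70]
Cofactors of I−A, C_ij = (−1)^(i+j)·(minor ij) (rows/columns in the sector order above):
  C_11 = (0.55)(0.70) − (-0.45)(-0.10) = 0.3400
  C_12 = −[(-0.35)(0.70) − (-0.45)(-0.10)] = 0.2900
  C_13 = (-0.35)(-0.10) − (0.55)(-0.10) = 0.0900
  C_21 = −[(-0.15)(0.70) − (-0.05)(-0.10)] = 0.1100
  C_22 = (0.75)(0.70) − (-0.05)(-0.10) = 0.5200
  C_23 = −[(0.75)(-0.10) − (-0.15)(-0.10)] = 0.0900
  C_31 = (-0.15)(-0.45) − (-0.05)(0.55) = 0.0950
  C_32 = −[(0.75)(-0.45) − (-0.05)(-0.35)] = 0.3550
  C_33 = (0.75)(0.55) − (-0.15)(-0.35) = 0.3600
det(I−A) = Σ_j (I−A)_1j·C_1j = (0.75)(0.3400) + (-0.15)(0.2900) + (-0.05)(0.0900) = 0.2070
adj(I−A) = Cᵀ =
  [ 0.3400   0.1100   0.0950]
  [ 0.2900   0.5200   0.3550]
  [ 0.0900   0.0900   0.3600]
(I − A)⁻¹ = adj(I−A) / det(I−A) ≈
  [   1.6425     0.5314     0.4589]
  [   1.4010     2.5121     1.7150]
  [   0.4348     0.4348     1.7391]
Δx = (I − A)⁻¹ Δd with Δd having +25 in the Livestock component and 0 elsewhere.
So Δx_1 = L_12 · (+25), where L_12 = adj(I−A)_12 / det(I−A) = 0.1100 / 0.2070.
Δx_1 = 0.1100 × (+25) / 0.2070 = 2.75 / 0.2070 ≈ 13.29.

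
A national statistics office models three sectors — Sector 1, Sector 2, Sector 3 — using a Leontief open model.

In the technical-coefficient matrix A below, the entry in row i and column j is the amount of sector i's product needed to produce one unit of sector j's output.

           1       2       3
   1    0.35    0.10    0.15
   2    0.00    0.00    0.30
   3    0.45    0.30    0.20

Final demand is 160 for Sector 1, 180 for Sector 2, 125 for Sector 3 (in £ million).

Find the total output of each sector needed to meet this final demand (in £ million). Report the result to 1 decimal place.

x_1 = 416.8, x_2 = 334.9, x_3 = 516.3

I − A =
  [   0.65    -0.10    -0.15]
  [   0.00     1.00    -0.30]
  [  -0.45    -0.30     0.80]
Cofactors of I−A, C_ij = (−1)^(i+j)·(minor ij) (rows/columns in the sector order above):
  C_11 = (1.00)(0.80) − (-0.30)(-0.30) = 0.7100
  C_12 = −[(0.00)(0.80) − (-0.30)(-0.45)] = 0.1350
  C_13 = (0.00)(-0.30) − (1.00)(-0.45) = 0.4500
  C_21 = −[(-0.10)(0.80) − (-0.15)(-0.30)] = 0.1250
  C_22 = (0.65)(0.80) − (-0.15)(-0.45) = 0.4525
  C_23 = −[(0.65)(-0.30) − (-0.10)(-0.45)] = 0.2400
  C_31 = (-0.10)(-0.30) − (-0.15)(1.00) = 0.1800
  C_32 = −[(0.65)(-0.30) − (-0.15)(0.00)] = 0.1950
  C_33 = (0.65)(1.00) − (-0.10)(0.00) = 0.6500
det(I−A) = Σ_j (I−A)_1j·C_1j = (0.65)(0.7100) + (-0.10)(0.1350) + (-0.15)(0.4500) = 0.3805
adj(I−A) = Cᵀ =
  [ 0.7100   0.1250   0.1800]
  [ 0.1350   0.4525   0.1950]
  [ 0.4500   0.2400   0.6500]
(I − A)⁻¹ = adj(I−A) / det(I−A) ≈
  [   1.8660     0.3285     0.4731]
  [   0.3548     1.1892     0.5125]
  [   1.1827     0.6307     1.7083]
x = (I − A)⁻¹ d = adj(I−A)·d / det(I−A), with det(I−A) = 0.3805:
  x_1 = (0.7100·160 + 0.1250·180 + 0.1800·125) / 0.3805 = 158.60 / 0.3805 ≈ 416.8
  x_2 = (0.1350·160 + 0.4525·180 + 0.1950·125) / 0.3805 = 127.425 / 0.3805 ≈ 334.9
  x_3 = (0.4500·160 + 0.2400·180 + 0.6500·125) / 0.3805 = 196.45 / 0.3805 ≈ 516.3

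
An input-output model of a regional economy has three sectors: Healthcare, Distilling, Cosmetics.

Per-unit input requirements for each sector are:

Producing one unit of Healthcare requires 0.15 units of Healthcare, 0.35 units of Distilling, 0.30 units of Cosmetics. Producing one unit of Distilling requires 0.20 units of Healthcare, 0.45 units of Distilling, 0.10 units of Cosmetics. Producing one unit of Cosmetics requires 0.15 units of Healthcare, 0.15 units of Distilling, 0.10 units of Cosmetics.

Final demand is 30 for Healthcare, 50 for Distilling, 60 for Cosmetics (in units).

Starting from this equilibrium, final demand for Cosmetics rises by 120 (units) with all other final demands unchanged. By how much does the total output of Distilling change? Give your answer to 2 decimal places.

Δx_D = 70.59

I − A =
  [   0.85    -0.20    -0.15]
  [  -0.35     0.55    -0.15]
  [  -0.30    -0.10     0.90]
Cofactors of I−A, C_ij = (−1)^(i+j)·(minor ij) (rows/columns in the sector order above):
  C_11 = (0.55)(0.90) − (-0.15)(-0.10) = 0.4800
  C_12 = −[(-0.35)(0.90) − (-0.15)(-0.30)] = 0.3600
  C_13 = (-0.35)(-0.10) − (0.55)(-0.30) = 0.2000
  C_21 = −[(-0.20)(0.90) − (-0.15)(-0.10)] = 0.1950
  C_22 = (0.85)(0.90) − (-0.15)(-0.30) = 0.7200
  C_23 = −[(0.85)(-0.10) − (-0.20)(-0.30)] = 0.1450
  C_31 = (-0.20)(-0.15) − (-0.15)(0.55) = 0.1125
  C_32 = −[(0.85)(-0.15) − (-0.15)(-0.35)] = 0.1800
  C_33 = (0.85)(0.55) − (-0.20)(-0.35) = 0.3975
det(I−A) = Σ_j (I−A)_1j·C_1j = (0.85)(0.4800) + (-0.20)(0.3600) + (-0.15)(0.2000) = 0.3060
adj(I−A) = Cᵀ =
  [ 0.4800   0.1950   0.1125]
  [ 0.3600   0.7200   0.1800]
  [ 0.2000   0.1450   0.3975]
(I − A)⁻¹ = adj(I−A) / det(I−A) ≈
  [   1.5686     0.6373     0.3676]
  [   1.1765     2.3529     0.5882]
  [   0.6536     0.4739     1.2990]
Δx = (I − A)⁻¹ Δd with Δd having +120 in the Cosmetics component and 0 elsewhere.
So Δx_D = L_DC · (+120), where L_DC = adj(I−A)_DC / det(I−A) = 0.1800 / 0.3060.
Δx_D = 0.1800 × (+120) / 0.3060 = 21.60 / 0.3060 ≈ 70.59.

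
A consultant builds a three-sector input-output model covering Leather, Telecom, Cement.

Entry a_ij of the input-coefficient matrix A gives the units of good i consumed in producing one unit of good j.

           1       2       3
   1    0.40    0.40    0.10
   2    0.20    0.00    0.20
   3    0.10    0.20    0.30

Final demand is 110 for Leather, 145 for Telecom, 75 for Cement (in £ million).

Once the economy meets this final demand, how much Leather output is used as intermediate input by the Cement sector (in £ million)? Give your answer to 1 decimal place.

z_13 = 24.4

I − A =
  [   0.60    -0.40    -0.10]
  [  -0.20     1.00    -0.20]
  [  -0.10    -0.20     0.70]
Cofactors of I−A, C_ij = (−1)^(i+j)·(minor ij) (rows/columns in the sector order above):
  C_11 = (1.00)(0.70) − (-0.20)(-0.20) = 0.6600
  C_12 = −[(-0.20)(0.70) − (-0.20)(-0.10)] = 0.1600
  C_13 = (-0.20)(-0.20) − (1.00)(-0.10) = 0.1400
  C_21 = −[(-0.40)(0.70) − (-0.10)(-0.20)] = 0.3000
  C_22 = (0.60)(0.70) − (-0.10)(-0.10) = 0.4100
  C_23 = −[(0.60)(-0.20) − (-0.40)(-0.10)] = 0.1600
  C_31 = (-0.40)(-0.20) − (-0.10)(1.00) = 0.1800
  C_32 = −[(0.60)(-0.20) − (-0.10)(-0.20)] = 0.1400
  C_33 = (0.60)(1.00) − (-0.40)(-0.20) = 0.5200
det(I−A) = Σ_j (I−A)_1j·C_1j = (0.60)(0.6600) + (-0.40)(0.1600) + (-0.10)(0.1400) = 0.3180
adj(I−A) = Cᵀ =
  [ 0.6600   0.3000   0.1800]
  [ 0.1600   0.4100   0.1400]
  [ 0.1400   0.1600   0.5200]
(I − A)⁻¹ = adj(I−A) / det(I−A) ≈
  [   2.0755     0.9434     0.5660]
  [   0.5031     1.2893     0.4403]
  [   0.4403     0.5031     1.6352]
First solve x = (I − A)⁻¹ d = adj(I−A)·d / det(I−A); in particular x_3 = (0.1400·110 + 0.1600·145 + 0.5200·75) / 0.3180 = 77.60 / 0.3180 ≈ 244.025.
Intermediate flow from 1 to 3: z_13 = a_13 · x_3 = 0.10 × 77.60 / 0.3180 = 7.76 / 0.3180 ≈ 24.4.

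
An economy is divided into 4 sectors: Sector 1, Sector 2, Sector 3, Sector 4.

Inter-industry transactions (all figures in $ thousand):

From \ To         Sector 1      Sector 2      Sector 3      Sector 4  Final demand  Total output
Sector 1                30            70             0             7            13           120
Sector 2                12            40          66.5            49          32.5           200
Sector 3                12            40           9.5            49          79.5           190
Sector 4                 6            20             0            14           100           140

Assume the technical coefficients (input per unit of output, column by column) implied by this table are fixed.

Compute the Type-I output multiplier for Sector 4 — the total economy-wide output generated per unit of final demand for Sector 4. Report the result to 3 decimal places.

m_4 = 3.368

Technical coefficients a_ij = z_ij / X_j:
  a_11 = 30/120 = 0.25, a_21 = 12/120 = 0.10, a_31 = 12/120 = 0.10, a_41 = 6/120 = 0.05
  a_12 = 70/200 = 0.35, a_22 = 40/200 = 0.20, a_32 = 40/200 = 0.20, a_42 = 20/200 = 0.10
  a_13 = 0/190 = 0.00, a_23 = 66.5/190 = 0.35, a_33 = 9.5/190 = 0.05, a_43 = 0/190 = 0.00
  a_14 = 7/140 = 0.05, a_24 = 49/140 = 0.35, a_34 = 49/140 = 0.35, a_44 = 14/140 = 0.10
I − A =
  [   0.75    -0.35     0.00    -0.05]
  [  -0.10     0.80    -0.35    -0.35]
  [  -0.10    -0.20     0.95    -0.35]
  [  -0.05    -0.10     0.00     0.90]
Compute the cofactors C_ij = (−1)^(i+j)·(3×3 minor ij) of I−A; the adjugate is their transpose:
adj(I−A) = Cᵀ =
  [ 0.575500   0.304000   0.112000   0.193750]
  [ 0.139750   0.638875   0.235375   0.347750]
  [ 0.107500   0.198875   0.473625   0.267500]
  [ 0.047500   0.087875   0.032375   0.472000]
det(I−A) = Σ_j (I−A)_1j·C_1j = (0.75)(0.575500) + (-0.35)(0.139750) + (0.00)(0.107500) + (-0.05)(0.047500) = 0.3803375
(I − A)⁻¹ = adj(I−A) / det(I−A) ≈
  [   1.5131     0.7993     0.2945     0.5094]
  [   0.3674     1.6798     0.6189     0.9143]
  [   0.2826     0.5229     1.2453     0.7033]
  [   0.1249     0.2310     0.0851     1.2410]
The output multiplier for sector j is the column-j sum of the Leontief inverse (I − A)⁻¹ = adj(I−A) / det(I−A).
Column 4 of adj(I−A): (0.193750, 0.347750, 0.267500, 0.472000); det(I−A) = 0.3803375.
m_4 = (0.193750 + 0.347750 + 0.267500 + 0.472000) / 0.3803375 = 1.281 / 0.3803375 ≈ 3.368.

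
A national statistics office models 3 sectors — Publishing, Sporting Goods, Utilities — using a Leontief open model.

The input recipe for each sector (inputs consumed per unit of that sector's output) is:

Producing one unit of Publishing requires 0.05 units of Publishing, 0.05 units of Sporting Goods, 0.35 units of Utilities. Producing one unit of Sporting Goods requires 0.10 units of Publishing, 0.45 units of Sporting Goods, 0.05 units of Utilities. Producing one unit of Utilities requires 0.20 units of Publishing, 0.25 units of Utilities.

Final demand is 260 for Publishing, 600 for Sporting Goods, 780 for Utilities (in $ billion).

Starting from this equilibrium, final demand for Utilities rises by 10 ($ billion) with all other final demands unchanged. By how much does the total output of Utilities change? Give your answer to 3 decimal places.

I − A =
  [   0.95    -0.10    -0.20]
  [  -0.05     0.55     0.00]
  [  -0.35    -0.05     0.75]
Cofactors of I−A, C_ij = (−1)^(i+j)·(minor ij) (rows/columns in the sector order above):
  C_11 = (0.55)(0.75) − (0.00)(-0.05) = 0.4125
  C_12 = −[(-0.05)(0.75) − (0.00)(-0.35)] = 0.0375
  C_13 = (-0.05)(-0.05) − (0.55)(-0.35) = 0.1950
  C_21 = −[(-0.10)(0.75) − (-0.20)(-0.05)] = 0.0850
  C_22 = (0.95)(0.75) − (-0.20)(-0.35) = 0.6425
  C_23 = −[(0.95)(-0.05) − (-0.10)(-0.35)] = 0.0825
  C_31 = (-0.10)(0.00) − (-0.20)(0.55) = 0.1100
  C_32 = −[(0.95)(0.00) − (-0.20)(-0.05)] = 0.0100
  C_33 = (0.95)(0.55) − (-0.10)(-0.05) = 0.5175
det(I−A) = Σ_j (I−A)_1j·C_1j = (0.95)(0.4125) + (-0.10)(0.0375) + (-0.20)(0.1950) = 0.349125
adj(I−A) = Cᵀ =
  [ 0.4125   0.0850   0.1100]
  [ 0.0375   0.6425   0.0100]
  [ 0.1950   0.0825   0.5175]
(I − A)⁻¹ = adj(I−A) / det(I−A) ≈
  [   1.1815     0.2435     0.3151]
  [   0.1074     1.8403     0.0286]
  [   0.5585     0.2363     1.4823]
Δx = (I − A)⁻¹ Δd with Δd having +10 in the Utilities component and 0 elsewhere.
So Δx_U = L_UU · (+10), where L_UU = adj(I−A)_UU / det(I−A) = 0.5175 / 0.349125.
Δx_U = 0.5175 × (+10) / 0.349125 = 5.175 / 0.349125 ≈ 14.823.

Δx_U = 14.823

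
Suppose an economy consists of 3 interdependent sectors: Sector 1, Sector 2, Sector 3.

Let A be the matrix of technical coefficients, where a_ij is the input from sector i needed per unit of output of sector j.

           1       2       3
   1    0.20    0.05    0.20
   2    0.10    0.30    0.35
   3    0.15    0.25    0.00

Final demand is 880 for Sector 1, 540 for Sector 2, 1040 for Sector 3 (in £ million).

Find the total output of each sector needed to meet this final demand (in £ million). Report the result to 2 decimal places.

x_1 = 1658.29, x_2 = 1888.80, x_3 = 1760.94

I − A =
  [   0.80    -0.05    -0.20]
  [  -0.10     0.70    -0.35]
  [  -0.15    -0.25     1.00]
Cofactors of I−A, C_ij = (−1)^(i+j)·(minor ij) (rows/columns in the sector order above):
  C_11 = (0.70)(1.00) − (-0.35)(-0.25) = 0.6125
  C_12 = −[(-0.10)(1.00) − (-0.35)(-0.15)] = 0.1525
  C_13 = (-0.10)(-0.25) − (0.70)(-0.15) = 0.1300
  C_21 = −[(-0.05)(1.00) − (-0.20)(-0.25)] = 0.1000
  C_22 = (0.80)(1.00) − (-0.20)(-0.15) = 0.7700
  C_23 = −[(0.80)(-0.25) − (-0.05)(-0.15)] = 0.2075
  C_31 = (-0.05)(-0.35) − (-0.20)(0.70) = 0.1575
  C_32 = −[(0.80)(-0.35) − (-0.20)(-0.10)] = 0.3000
  C_33 = (0.80)(0.70) − (-0.05)(-0.10) = 0.5550
det(I−A) = Σ_j (I−A)_1j·C_1j = (0.80)(0.6125) + (-0.05)(0.1525) + (-0.20)(0.1300) = 0.456375
adj(I−A) = Cᵀ =
  [ 0.6125   0.1000   0.1575]
  [ 0.1525   0.7700   0.3000]
  [ 0.1300   0.2075   0.5550]
(I − A)⁻¹ = adj(I−A) / det(I−A) ≈
  [   1.3421     0.2191     0.3451]
  [   0.3342     1.6872     0.6574]
  [   0.2849     0.4547     1.2161]
x = (I − A)⁻¹ d = adj(I−A)·d / det(I−A), with det(I−A) = 0.456375:
  x_1 = (0.6125·880 + 0.1000·540 + 0.1575·1040) / 0.456375 = 756.80 / 0.456375 ≈ 1658.29
  x_2 = (0.1525·880 + 0.7700·540 + 0.3000·1040) / 0.456375 = 862.00 / 0.456375 ≈ 1888.80
  x_3 = (0.1300·880 + 0.2075·540 + 0.5550·1040) / 0.456375 = 803.65 / 0.456375 ≈ 1760.94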